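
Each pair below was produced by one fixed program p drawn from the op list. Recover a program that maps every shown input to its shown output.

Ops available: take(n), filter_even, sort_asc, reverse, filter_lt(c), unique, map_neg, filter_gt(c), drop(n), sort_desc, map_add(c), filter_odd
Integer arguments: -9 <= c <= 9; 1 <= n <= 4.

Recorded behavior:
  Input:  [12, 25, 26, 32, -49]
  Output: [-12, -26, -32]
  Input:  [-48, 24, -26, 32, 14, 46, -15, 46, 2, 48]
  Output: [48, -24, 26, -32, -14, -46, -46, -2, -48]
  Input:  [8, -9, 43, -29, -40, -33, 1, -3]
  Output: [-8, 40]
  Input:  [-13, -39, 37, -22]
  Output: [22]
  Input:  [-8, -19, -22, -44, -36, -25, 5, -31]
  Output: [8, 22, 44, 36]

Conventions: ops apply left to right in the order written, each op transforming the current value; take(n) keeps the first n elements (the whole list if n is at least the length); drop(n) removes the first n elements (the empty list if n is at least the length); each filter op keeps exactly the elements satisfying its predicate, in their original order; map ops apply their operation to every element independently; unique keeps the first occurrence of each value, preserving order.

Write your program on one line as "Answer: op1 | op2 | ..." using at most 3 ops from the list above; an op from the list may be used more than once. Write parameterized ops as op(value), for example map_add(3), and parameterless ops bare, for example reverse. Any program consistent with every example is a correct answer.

filter_even | map_neg

Check, running the answer program on each example:
  [12, 25, 26, 32, -49] -> [12, 26, 32] -> [-12, -26, -32]
  [-48, 24, -26, 32, 14, 46, -15, 46, 2, 48] -> [-48, 24, -26, 32, 14, 46, 46, 2, 48] -> [48, -24, 26, -32, -14, -46, -46, -2, -48]
  [8, -9, 43, -29, -40, -33, 1, -3] -> [8, -40] -> [-8, 40]
  [-13, -39, 37, -22] -> [-22] -> [22]
  [-8, -19, -22, -44, -36, -25, 5, -31] -> [-8, -22, -44, -36] -> [8, 22, 44, 36]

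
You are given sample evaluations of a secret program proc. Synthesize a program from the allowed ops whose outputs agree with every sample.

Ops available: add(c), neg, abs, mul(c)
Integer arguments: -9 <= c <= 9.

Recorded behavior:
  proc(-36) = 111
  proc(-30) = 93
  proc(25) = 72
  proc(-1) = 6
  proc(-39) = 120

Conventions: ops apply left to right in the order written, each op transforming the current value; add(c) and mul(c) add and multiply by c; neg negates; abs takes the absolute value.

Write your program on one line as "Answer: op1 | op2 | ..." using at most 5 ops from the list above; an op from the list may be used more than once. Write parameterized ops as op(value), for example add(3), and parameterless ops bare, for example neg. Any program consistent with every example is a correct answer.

mul(-3) | neg | add(-3) | abs

Check, running the answer program on each example:
  -36 -> 108 -> -108 -> -111 -> 111
  -30 -> 90 -> -90 -> -93 -> 93
  25 -> -75 -> 75 -> 72 -> 72
  -1 -> 3 -> -3 -> -6 -> 6
  -39 -> 117 -> -117 -> -120 -> 120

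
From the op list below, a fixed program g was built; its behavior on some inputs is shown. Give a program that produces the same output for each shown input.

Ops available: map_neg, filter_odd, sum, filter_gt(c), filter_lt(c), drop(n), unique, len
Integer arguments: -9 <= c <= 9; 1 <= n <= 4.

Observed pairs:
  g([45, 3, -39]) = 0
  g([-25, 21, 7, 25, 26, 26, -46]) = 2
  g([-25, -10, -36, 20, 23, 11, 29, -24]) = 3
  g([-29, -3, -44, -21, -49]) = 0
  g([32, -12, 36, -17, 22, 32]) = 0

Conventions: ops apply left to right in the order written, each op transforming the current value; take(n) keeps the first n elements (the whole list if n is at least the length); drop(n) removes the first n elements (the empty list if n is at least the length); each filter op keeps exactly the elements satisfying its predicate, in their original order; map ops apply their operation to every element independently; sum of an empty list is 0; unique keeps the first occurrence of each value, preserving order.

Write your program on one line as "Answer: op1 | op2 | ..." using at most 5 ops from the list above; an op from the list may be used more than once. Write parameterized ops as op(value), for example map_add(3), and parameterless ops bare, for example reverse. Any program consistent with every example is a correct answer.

drop(2) | filter_odd | map_neg | filter_lt(5) | len

Check, running the answer program on each example:
  [45, 3, -39] -> [-39] -> [-39] -> [39] -> [] -> 0
  [-25, 21, 7, 25, 26, 26, -46] -> [7, 25, 26, 26, -46] -> [7, 25] -> [-7, -25] -> [-7, -25] -> 2
  [-25, -10, -36, 20, 23, 11, 29, -24] -> [-36, 20, 23, 11, 29, -24] -> [23, 11, 29] -> [-23, -11, -29] -> [-23, -11, -29] -> 3
  [-29, -3, -44, -21, -49] -> [-44, -21, -49] -> [-21, -49] -> [21, 49] -> [] -> 0
  [32, -12, 36, -17, 22, 32] -> [36, -17, 22, 32] -> [-17] -> [17] -> [] -> 0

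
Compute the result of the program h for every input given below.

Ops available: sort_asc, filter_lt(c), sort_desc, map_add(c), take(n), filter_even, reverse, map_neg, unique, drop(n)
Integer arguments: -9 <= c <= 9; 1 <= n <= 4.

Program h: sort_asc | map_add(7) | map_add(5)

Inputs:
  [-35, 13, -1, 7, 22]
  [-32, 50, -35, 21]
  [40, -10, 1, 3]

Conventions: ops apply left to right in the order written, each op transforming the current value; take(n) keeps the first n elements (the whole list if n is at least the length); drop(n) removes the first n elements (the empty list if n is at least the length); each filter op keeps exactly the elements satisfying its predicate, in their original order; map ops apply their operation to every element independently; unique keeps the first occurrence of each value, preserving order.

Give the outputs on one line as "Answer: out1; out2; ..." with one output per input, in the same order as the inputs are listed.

Execution, op by op:
  [-35, 13, -1, 7, 22] -> [-35, -1, 7, 13, 22] -> [-28, 6, 14, 20, 29] -> [-23, 11, 19, 25, 34]
  [-32, 50, -35, 21] -> [-35, -32, 21, 50] -> [-28, -25, 28, 57] -> [-23, -20, 33, 62]
  [40, -10, 1, 3] -> [-10, 1, 3, 40] -> [-3, 8, 10, 47] -> [2, 13, 15, 52]

[-23, 11, 19, 25, 34]; [-23, -20, 33, 62]; [2, 13, 15, 52]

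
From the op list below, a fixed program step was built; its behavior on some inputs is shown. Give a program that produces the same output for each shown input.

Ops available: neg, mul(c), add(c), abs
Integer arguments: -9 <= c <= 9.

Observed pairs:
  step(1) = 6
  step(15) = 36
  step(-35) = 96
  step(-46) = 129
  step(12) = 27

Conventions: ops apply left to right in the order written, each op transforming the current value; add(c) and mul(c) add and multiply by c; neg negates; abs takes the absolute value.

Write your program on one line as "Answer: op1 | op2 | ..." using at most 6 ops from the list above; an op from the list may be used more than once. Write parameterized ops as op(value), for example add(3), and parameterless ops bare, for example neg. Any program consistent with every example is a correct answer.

abs | mul(-3) | neg | add(-9) | neg | abs

Check, running the answer program on each example:
  1 -> 1 -> -3 -> 3 -> -6 -> 6 -> 6
  15 -> 15 -> -45 -> 45 -> 36 -> -36 -> 36
  -35 -> 35 -> -105 -> 105 -> 96 -> -96 -> 96
  -46 -> 46 -> -138 -> 138 -> 129 -> -129 -> 129
  12 -> 12 -> -36 -> 36 -> 27 -> -27 -> 27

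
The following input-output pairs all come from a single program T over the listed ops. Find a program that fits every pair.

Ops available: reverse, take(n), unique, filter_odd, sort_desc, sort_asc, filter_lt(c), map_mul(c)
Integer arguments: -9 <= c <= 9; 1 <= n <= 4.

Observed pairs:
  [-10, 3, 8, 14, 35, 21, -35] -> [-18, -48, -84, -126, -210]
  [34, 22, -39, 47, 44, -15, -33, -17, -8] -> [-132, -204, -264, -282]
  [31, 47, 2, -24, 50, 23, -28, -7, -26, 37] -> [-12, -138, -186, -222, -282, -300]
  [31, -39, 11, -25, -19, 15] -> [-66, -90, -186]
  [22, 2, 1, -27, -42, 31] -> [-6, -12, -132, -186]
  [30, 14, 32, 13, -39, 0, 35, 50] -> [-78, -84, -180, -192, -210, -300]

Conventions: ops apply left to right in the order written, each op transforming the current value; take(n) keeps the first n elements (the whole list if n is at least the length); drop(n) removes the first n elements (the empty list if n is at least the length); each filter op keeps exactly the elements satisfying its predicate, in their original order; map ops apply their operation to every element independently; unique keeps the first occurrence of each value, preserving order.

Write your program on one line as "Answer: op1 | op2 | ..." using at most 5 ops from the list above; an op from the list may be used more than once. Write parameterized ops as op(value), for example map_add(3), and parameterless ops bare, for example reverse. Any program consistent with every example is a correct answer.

sort_desc | map_mul(-6) | reverse | filter_lt(-5)

Check, running the answer program on each example:
  [-10, 3, 8, 14, 35, 21, -35] -> [35, 21, 14, 8, 3, -10, -35] -> [-210, -126, -84, -48, -18, 60, 210] -> [210, 60, -18, -48, -84, -126, -210] -> [-18, -48, -84, -126, -210]
  [34, 22, -39, 47, 44, -15, -33, -17, -8] -> [47, 44, 34, 22, -8, -15, -17, -33, -39] -> [-282, -264, -204, -132, 48, 90, 102, 198, 234] -> [234, 198, 102, 90, 48, -132, -204, -264, -282] -> [-132, -204, -264, -282]
  [31, 47, 2, -24, 50, 23, -28, -7, -26, 37] -> [50, 47, 37, 31, 23, 2, -7, -24, -26, -28] -> [-300, -282, -222, -186, -138, -12, 42, 144, 156, 168] -> [168, 156, 144, 42, -12, -138, -186, -222, -282, -300] -> [-12, -138, -186, -222, -282, -300]
  [31, -39, 11, -25, -19, 15] -> [31, 15, 11, -19, -25, -39] -> [-186, -90, -66, 114, 150, 234] -> [234, 150, 114, -66, -90, -186] -> [-66, -90, -186]
  [22, 2, 1, -27, -42, 31] -> [31, 22, 2, 1, -27, -42] -> [-186, -132, -12, -6, 162, 252] -> [252, 162, -6, -12, -132, -186] -> [-6, -12, -132, -186]
  [30, 14, 32, 13, -39, 0, 35, 50] -> [50, 35, 32, 30, 14, 13, 0, -39] -> [-300, -210, -192, -180, -84, -78, 0, 234] -> [234, 0, -78, -84, -180, -192, -210, -300] -> [-78, -84, -180, -192, -210, -300]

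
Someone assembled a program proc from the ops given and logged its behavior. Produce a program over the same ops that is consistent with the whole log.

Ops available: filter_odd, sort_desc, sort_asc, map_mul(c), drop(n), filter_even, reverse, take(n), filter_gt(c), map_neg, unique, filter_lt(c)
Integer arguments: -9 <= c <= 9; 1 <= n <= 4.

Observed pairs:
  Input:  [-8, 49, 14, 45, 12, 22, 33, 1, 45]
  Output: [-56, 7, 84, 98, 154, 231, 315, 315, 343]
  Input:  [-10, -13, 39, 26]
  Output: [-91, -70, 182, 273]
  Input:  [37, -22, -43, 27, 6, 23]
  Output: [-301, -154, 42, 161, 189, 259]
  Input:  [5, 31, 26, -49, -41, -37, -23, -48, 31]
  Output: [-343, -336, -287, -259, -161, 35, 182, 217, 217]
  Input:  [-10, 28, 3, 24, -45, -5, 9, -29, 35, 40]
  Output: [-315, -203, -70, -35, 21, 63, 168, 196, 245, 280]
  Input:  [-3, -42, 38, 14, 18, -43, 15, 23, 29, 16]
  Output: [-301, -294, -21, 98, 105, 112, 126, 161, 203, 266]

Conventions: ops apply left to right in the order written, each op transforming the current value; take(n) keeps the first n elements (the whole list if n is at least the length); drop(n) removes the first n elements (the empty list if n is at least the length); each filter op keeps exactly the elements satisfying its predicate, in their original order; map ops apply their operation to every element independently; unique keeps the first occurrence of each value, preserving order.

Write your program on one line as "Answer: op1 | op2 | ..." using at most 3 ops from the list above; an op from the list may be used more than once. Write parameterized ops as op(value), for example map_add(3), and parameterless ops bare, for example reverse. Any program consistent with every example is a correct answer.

sort_asc | map_mul(7)

Check, running the answer program on each example:
  [-8, 49, 14, 45, 12, 22, 33, 1, 45] -> [-8, 1, 12, 14, 22, 33, 45, 45, 49] -> [-56, 7, 84, 98, 154, 231, 315, 315, 343]
  [-10, -13, 39, 26] -> [-13, -10, 26, 39] -> [-91, -70, 182, 273]
  [37, -22, -43, 27, 6, 23] -> [-43, -22, 6, 23, 27, 37] -> [-301, -154, 42, 161, 189, 259]
  [5, 31, 26, -49, -41, -37, -23, -48, 31] -> [-49, -48, -41, -37, -23, 5, 26, 31, 31] -> [-343, -336, -287, -259, -161, 35, 182, 217, 217]
  [-10, 28, 3, 24, -45, -5, 9, -29, 35, 40] -> [-45, -29, -10, -5, 3, 9, 24, 28, 35, 40] -> [-315, -203, -70, -35, 21, 63, 168, 196, 245, 280]
  [-3, -42, 38, 14, 18, -43, 15, 23, 29, 16] -> [-43, -42, -3, 14, 15, 16, 18, 23, 29, 38] -> [-301, -294, -21, 98, 105, 112, 126, 161, 203, 266]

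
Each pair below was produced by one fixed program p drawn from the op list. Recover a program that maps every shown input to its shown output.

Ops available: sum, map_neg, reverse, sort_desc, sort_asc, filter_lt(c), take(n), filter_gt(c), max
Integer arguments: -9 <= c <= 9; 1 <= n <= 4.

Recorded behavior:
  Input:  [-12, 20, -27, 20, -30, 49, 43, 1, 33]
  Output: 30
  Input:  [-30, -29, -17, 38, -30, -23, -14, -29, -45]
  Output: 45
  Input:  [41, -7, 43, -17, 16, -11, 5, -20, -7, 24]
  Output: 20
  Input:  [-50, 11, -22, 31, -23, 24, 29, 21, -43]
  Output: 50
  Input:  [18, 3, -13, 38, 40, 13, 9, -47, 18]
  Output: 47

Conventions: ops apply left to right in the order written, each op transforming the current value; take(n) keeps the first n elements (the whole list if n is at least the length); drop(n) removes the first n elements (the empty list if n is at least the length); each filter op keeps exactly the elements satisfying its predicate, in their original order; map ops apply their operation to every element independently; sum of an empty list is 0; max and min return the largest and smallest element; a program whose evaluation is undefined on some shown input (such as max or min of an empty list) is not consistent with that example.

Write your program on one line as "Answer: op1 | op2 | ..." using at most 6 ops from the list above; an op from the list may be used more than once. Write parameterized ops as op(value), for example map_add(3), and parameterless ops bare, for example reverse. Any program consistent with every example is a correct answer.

reverse | sort_desc | reverse | map_neg | max

Check, running the answer program on each example:
  [-12, 20, -27, 20, -30, 49, 43, 1, 33] -> [33, 1, 43, 49, -30, 20, -27, 20, -12] -> [49, 43, 33, 20, 20, 1, -12, -27, -30] -> [-30, -27, -12, 1, 20, 20, 33, 43, 49] -> [30, 27, 12, -1, -20, -20, -33, -43, -49] -> 30
  [-30, -29, -17, 38, -30, -23, -14, -29, -45] -> [-45, -29, -14, -23, -30, 38, -17, -29, -30] -> [38, -14, -17, -23, -29, -29, -30, -30, -45] -> [-45, -30, -30, -29, -29, -23, -17, -14, 38] -> [45, 30, 30, 29, 29, 23, 17, 14, -38] -> 45
  [41, -7, 43, -17, 16, -11, 5, -20, -7, 24] -> [24, -7, -20, 5, -11, 16, -17, 43, -7, 41] -> [43, 41, 24, 16, 5, -7, -7, -11, -17, -20] -> [-20, -17, -11, -7, -7, 5, 16, 24, 41, 43] -> [20, 17, 11, 7, 7, -5, -16, -24, -41, -43] -> 20
  [-50, 11, -22, 31, -23, 24, 29, 21, -43] -> [-43, 21, 29, 24, -23, 31, -22, 11, -50] -> [31, 29, 24, 21, 11, -22, -23, -43, -50] -> [-50, -43, -23, -22, 11, 21, 24, 29, 31] -> [50, 43, 23, 22, -11, -21, -24, -29, -31] -> 50
  [18, 3, -13, 38, 40, 13, 9, -47, 18] -> [18, -47, 9, 13, 40, 38, -13, 3, 18] -> [40, 38, 18, 18, 13, 9, 3, -13, -47] -> [-47, -13, 3, 9, 13, 18, 18, 38, 40] -> [47, 13, -3, -9, -13, -18, -18, -38, -40] -> 47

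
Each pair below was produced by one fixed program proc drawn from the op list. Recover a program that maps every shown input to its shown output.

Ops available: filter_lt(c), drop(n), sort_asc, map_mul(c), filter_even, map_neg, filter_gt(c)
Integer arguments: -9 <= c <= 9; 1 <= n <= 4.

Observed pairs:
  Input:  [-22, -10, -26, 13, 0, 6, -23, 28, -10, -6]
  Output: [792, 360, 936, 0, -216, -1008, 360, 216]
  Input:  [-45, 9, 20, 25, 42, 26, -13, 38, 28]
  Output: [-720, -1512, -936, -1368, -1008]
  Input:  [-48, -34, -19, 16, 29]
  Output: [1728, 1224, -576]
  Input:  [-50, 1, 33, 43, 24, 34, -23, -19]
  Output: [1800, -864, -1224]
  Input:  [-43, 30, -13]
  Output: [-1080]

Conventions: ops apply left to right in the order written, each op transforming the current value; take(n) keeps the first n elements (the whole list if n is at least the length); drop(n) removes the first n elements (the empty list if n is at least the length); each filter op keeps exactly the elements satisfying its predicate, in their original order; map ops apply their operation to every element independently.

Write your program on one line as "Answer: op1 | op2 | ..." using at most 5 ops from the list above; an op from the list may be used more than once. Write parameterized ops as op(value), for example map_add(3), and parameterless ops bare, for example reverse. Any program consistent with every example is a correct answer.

filter_even | map_mul(9) | map_mul(4) | map_neg

Check, running the answer program on each example:
  [-22, -10, -26, 13, 0, 6, -23, 28, -10, -6] -> [-22, -10, -26, 0, 6, 28, -10, -6] -> [-198, -90, -234, 0, 54, 252, -90, -54] -> [-792, -360, -936, 0, 216, 1008, -360, -216] -> [792, 360, 936, 0, -216, -1008, 360, 216]
  [-45, 9, 20, 25, 42, 26, -13, 38, 28] -> [20, 42, 26, 38, 28] -> [180, 378, 234, 342, 252] -> [720, 1512, 936, 1368, 1008] -> [-720, -1512, -936, -1368, -1008]
  [-48, -34, -19, 16, 29] -> [-48, -34, 16] -> [-432, -306, 144] -> [-1728, -1224, 576] -> [1728, 1224, -576]
  [-50, 1, 33, 43, 24, 34, -23, -19] -> [-50, 24, 34] -> [-450, 216, 306] -> [-1800, 864, 1224] -> [1800, -864, -1224]
  [-43, 30, -13] -> [30] -> [270] -> [1080] -> [-1080]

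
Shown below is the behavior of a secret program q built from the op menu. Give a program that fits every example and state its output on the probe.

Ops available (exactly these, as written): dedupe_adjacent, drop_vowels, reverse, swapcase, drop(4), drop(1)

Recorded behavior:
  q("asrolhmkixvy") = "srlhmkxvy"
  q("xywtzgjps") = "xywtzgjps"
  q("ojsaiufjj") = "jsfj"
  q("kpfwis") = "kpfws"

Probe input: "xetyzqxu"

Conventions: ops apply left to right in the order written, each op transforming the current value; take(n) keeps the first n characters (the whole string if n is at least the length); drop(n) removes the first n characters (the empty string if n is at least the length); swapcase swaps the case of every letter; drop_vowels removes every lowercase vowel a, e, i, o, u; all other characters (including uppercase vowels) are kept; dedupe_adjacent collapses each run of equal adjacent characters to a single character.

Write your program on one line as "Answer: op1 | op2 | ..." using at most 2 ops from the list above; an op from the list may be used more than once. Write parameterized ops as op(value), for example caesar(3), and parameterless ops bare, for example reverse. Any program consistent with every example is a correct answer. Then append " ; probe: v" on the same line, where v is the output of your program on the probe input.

drop_vowels | dedupe_adjacent ; probe: "xtyzqx"

Check, running the answer program on each example:
  "asrolhmkixvy" -> "srlhmkxvy" -> "srlhmkxvy"
  "xywtzgjps" -> "xywtzgjps" -> "xywtzgjps"
  "ojsaiufjj" -> "jsfjj" -> "jsfj"
  "kpfwis" -> "kpfws" -> "kpfws"
  probe: "xetyzqxu" -> "xtyzqx" -> "xtyzqx"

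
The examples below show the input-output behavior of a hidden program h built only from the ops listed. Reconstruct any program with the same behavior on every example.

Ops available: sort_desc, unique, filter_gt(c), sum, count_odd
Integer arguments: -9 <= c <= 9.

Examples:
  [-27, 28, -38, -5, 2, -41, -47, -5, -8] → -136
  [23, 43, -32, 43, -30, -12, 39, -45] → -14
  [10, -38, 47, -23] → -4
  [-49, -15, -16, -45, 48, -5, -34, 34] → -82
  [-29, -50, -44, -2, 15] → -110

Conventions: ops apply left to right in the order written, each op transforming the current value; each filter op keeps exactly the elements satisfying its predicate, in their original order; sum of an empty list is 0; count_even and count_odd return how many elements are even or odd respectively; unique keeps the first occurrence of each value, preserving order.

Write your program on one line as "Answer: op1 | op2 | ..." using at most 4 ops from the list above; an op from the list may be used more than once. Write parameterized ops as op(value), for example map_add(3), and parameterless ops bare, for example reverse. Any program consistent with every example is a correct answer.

unique | sort_desc | sum

Check, running the answer program on each example:
  [-27, 28, -38, -5, 2, -41, -47, -5, -8] -> [-27, 28, -38, -5, 2, -41, -47, -8] -> [28, 2, -5, -8, -27, -38, -41, -47] -> -136
  [23, 43, -32, 43, -30, -12, 39, -45] -> [23, 43, -32, -30, -12, 39, -45] -> [43, 39, 23, -12, -30, -32, -45] -> -14
  [10, -38, 47, -23] -> [10, -38, 47, -23] -> [47, 10, -23, -38] -> -4
  [-49, -15, -16, -45, 48, -5, -34, 34] -> [-49, -15, -16, -45, 48, -5, -34, 34] -> [48, 34, -5, -15, -16, -34, -45, -49] -> -82
  [-29, -50, -44, -2, 15] -> [-29, -50, -44, -2, 15] -> [15, -2, -29, -44, -50] -> -110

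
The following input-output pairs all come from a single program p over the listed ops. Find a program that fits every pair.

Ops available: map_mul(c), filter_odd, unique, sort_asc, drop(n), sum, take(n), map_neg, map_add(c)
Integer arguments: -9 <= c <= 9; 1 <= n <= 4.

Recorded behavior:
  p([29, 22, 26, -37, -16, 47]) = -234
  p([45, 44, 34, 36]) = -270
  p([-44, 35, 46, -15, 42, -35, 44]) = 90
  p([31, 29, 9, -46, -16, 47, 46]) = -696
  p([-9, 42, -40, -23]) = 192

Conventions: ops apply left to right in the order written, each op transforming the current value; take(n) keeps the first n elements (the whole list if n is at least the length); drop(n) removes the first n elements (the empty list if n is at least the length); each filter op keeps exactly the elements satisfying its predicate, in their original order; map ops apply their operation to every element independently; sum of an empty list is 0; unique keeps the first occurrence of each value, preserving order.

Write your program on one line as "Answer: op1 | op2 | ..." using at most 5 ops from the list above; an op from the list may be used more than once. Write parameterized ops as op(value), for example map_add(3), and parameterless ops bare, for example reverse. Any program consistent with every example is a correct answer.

map_mul(-3) | filter_odd | map_neg | map_mul(-2) | sum

Check, running the answer program on each example:
  [29, 22, 26, -37, -16, 47] -> [-87, -66, -78, 111, 48, -141] -> [-87, 111, -141] -> [87, -111, 141] -> [-174, 222, -282] -> -234
  [45, 44, 34, 36] -> [-135, -132, -102, -108] -> [-135] -> [135] -> [-270] -> -270
  [-44, 35, 46, -15, 42, -35, 44] -> [132, -105, -138, 45, -126, 105, -132] -> [-105, 45, 105] -> [105, -45, -105] -> [-210, 90, 210] -> 90
  [31, 29, 9, -46, -16, 47, 46] -> [-93, -87, -27, 138, 48, -141, -138] -> [-93, -87, -27, -141] -> [93, 87, 27, 141] -> [-186, -174, -54, -282] -> -696
  [-9, 42, -40, -23] -> [27, -126, 120, 69] -> [27, 69] -> [-27, -69] -> [54, 138] -> 192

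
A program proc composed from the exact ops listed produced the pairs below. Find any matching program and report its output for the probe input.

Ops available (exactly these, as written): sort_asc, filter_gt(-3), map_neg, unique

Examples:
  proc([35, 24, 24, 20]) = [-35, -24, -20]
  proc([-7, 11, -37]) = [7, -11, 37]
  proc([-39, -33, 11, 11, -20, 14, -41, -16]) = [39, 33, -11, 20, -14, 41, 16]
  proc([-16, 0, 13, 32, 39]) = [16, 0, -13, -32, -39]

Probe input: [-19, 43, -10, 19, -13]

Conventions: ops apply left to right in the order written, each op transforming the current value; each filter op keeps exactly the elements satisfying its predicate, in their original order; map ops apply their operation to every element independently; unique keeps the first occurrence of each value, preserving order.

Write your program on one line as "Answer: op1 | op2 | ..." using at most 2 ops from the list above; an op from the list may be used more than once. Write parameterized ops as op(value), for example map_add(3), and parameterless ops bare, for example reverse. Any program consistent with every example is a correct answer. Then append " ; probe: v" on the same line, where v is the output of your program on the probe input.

unique | map_neg ; probe: [19, -43, 10, -19, 13]

Check, running the answer program on each example:
  [35, 24, 24, 20] -> [35, 24, 20] -> [-35, -24, -20]
  [-7, 11, -37] -> [-7, 11, -37] -> [7, -11, 37]
  [-39, -33, 11, 11, -20, 14, -41, -16] -> [-39, -33, 11, -20, 14, -41, -16] -> [39, 33, -11, 20, -14, 41, 16]
  [-16, 0, 13, 32, 39] -> [-16, 0, 13, 32, 39] -> [16, 0, -13, -32, -39]
  probe: [-19, 43, -10, 19, -13] -> [-19, 43, -10, 19, -13] -> [19, -43, 10, -19, 13]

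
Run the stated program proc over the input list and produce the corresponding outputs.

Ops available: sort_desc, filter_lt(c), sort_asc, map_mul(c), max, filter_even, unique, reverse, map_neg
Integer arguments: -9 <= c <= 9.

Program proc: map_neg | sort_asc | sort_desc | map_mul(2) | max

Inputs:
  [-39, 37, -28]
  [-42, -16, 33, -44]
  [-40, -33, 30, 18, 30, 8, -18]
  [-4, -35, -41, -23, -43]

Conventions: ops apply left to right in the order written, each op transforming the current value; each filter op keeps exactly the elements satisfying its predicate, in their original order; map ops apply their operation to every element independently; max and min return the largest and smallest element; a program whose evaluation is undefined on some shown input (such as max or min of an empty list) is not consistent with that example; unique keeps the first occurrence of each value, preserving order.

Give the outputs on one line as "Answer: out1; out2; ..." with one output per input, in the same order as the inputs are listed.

78; 88; 80; 86

Execution, op by op:
  [-39, 37, -28] -> [39, -37, 28] -> [-37, 28, 39] -> [39, 28, -37] -> [78, 56, -74] -> 78
  [-42, -16, 33, -44] -> [42, 16, -33, 44] -> [-33, 16, 42, 44] -> [44, 42, 16, -33] -> [88, 84, 32, -66] -> 88
  [-40, -33, 30, 18, 30, 8, -18] -> [40, 33, -30, -18, -30, -8, 18] -> [-30, -30, -18, -8, 18, 33, 40] -> [40, 33, 18, -8, -18, -30, -30] -> [80, 66, 36, -16, -36, -60, -60] -> 80
  [-4, -35, -41, -23, -43] -> [4, 35, 41, 23, 43] -> [4, 23, 35, 41, 43] -> [43, 41, 35, 23, 4] -> [86, 82, 70, 46, 8] -> 86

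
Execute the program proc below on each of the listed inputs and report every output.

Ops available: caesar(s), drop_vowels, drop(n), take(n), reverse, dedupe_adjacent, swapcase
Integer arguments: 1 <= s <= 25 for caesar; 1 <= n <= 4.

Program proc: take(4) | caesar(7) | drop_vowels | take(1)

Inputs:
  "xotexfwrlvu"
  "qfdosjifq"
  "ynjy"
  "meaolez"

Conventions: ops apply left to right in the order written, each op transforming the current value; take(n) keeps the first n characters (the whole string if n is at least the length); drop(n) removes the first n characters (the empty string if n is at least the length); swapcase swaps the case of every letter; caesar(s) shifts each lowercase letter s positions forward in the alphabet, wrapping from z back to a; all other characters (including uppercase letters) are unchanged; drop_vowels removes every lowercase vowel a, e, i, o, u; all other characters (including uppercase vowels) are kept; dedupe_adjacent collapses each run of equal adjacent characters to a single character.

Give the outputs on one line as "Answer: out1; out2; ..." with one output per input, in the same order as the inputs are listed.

"v"; "x"; "f"; "t"

Execution, op by op:
  "xotexfwrlvu" -> "xote" -> "eval" -> "vl" -> "v"
  "qfdosjifq" -> "qfdo" -> "xmkv" -> "xmkv" -> "x"
  "ynjy" -> "ynjy" -> "fuqf" -> "fqf" -> "f"
  "meaolez" -> "meao" -> "tlhv" -> "tlhv" -> "t"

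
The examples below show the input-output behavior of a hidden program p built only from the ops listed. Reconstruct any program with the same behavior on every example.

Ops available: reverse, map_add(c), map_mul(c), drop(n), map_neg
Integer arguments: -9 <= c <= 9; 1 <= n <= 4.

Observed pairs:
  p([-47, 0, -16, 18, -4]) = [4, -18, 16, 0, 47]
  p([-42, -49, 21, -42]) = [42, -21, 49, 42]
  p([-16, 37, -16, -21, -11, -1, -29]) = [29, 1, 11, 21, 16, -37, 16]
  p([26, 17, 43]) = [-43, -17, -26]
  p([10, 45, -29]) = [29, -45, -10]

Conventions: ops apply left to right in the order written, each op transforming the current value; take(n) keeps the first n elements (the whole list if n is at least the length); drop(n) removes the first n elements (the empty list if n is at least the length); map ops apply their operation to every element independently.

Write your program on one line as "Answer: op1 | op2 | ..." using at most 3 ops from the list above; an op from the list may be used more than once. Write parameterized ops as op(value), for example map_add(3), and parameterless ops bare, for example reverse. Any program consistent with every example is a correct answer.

map_neg | reverse

Check, running the answer program on each example:
  [-47, 0, -16, 18, -4] -> [47, 0, 16, -18, 4] -> [4, -18, 16, 0, 47]
  [-42, -49, 21, -42] -> [42, 49, -21, 42] -> [42, -21, 49, 42]
  [-16, 37, -16, -21, -11, -1, -29] -> [16, -37, 16, 21, 11, 1, 29] -> [29, 1, 11, 21, 16, -37, 16]
  [26, 17, 43] -> [-26, -17, -43] -> [-43, -17, -26]
  [10, 45, -29] -> [-10, -45, 29] -> [29, -45, -10]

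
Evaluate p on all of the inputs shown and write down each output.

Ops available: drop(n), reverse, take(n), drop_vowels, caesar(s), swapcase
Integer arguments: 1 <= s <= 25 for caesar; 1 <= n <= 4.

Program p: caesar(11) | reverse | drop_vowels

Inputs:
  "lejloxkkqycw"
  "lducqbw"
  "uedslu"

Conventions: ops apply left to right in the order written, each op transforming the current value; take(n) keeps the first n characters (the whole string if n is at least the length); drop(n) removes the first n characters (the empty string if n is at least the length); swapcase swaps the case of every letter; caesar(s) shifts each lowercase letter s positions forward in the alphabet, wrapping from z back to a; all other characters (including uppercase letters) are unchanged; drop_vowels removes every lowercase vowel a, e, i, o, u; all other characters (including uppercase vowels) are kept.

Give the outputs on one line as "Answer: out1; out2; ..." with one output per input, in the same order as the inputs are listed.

"hnjbvvzwpw"; "hmbnfw"; "fwdpf"

Execution, op by op:
  "lejloxkkqycw" -> "wpuwzivvbjnh" -> "hnjbvvizwupw" -> "hnjbvvzwpw"
  "lducqbw" -> "wofnbmh" -> "hmbnfow" -> "hmbnfw"
  "uedslu" -> "fpodwf" -> "fwdopf" -> "fwdpf"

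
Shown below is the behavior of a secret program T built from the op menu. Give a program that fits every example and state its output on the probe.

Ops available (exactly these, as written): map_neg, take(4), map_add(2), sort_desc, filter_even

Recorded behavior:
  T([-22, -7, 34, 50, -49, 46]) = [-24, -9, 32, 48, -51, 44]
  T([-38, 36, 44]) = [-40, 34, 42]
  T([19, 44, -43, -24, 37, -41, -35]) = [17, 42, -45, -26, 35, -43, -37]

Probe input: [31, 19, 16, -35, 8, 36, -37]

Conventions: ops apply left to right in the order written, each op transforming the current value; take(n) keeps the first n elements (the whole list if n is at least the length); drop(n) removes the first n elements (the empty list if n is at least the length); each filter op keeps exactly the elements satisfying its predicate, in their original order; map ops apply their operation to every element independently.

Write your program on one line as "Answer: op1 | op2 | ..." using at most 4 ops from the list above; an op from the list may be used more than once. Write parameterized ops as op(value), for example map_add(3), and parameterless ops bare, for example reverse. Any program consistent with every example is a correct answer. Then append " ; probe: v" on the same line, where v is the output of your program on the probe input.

map_neg | map_add(2) | map_neg ; probe: [29, 17, 14, -37, 6, 34, -39]

Check, running the answer program on each example:
  [-22, -7, 34, 50, -49, 46] -> [22, 7, -34, -50, 49, -46] -> [24, 9, -32, -48, 51, -44] -> [-24, -9, 32, 48, -51, 44]
  [-38, 36, 44] -> [38, -36, -44] -> [40, -34, -42] -> [-40, 34, 42]
  [19, 44, -43, -24, 37, -41, -35] -> [-19, -44, 43, 24, -37, 41, 35] -> [-17, -42, 45, 26, -35, 43, 37] -> [17, 42, -45, -26, 35, -43, -37]
  probe: [31, 19, 16, -35, 8, 36, -37] -> [-31, -19, -16, 35, -8, -36, 37] -> [-29, -17, -14, 37, -6, -34, 39] -> [29, 17, 14, -37, 6, 34, -39]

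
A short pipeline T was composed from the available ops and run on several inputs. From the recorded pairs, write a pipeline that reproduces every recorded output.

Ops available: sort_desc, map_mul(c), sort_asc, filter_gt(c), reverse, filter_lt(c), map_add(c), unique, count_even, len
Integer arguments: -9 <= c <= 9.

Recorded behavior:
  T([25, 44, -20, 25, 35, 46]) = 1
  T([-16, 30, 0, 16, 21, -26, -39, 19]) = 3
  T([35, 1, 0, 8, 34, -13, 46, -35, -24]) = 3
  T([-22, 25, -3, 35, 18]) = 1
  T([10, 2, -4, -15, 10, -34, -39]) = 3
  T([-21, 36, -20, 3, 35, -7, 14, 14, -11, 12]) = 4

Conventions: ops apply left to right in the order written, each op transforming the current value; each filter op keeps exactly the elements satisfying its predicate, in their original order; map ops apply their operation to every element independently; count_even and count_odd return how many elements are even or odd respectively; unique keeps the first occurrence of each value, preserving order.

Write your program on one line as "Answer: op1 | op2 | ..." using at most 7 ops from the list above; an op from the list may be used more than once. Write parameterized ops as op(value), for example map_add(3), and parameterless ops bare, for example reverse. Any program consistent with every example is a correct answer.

filter_lt(1) | map_add(6) | filter_lt(0) | reverse | map_mul(2) | count_even

Check, running the answer program on each example:
  [25, 44, -20, 25, 35, 46] -> [-20] -> [-14] -> [-14] -> [-14] -> [-28] -> 1
  [-16, 30, 0, 16, 21, -26, -39, 19] -> [-16, 0, -26, -39] -> [-10, 6, -20, -33] -> [-10, -20, -33] -> [-33, -20, -10] -> [-66, -40, -20] -> 3
  [35, 1, 0, 8, 34, -13, 46, -35, -24] -> [0, -13, -35, -24] -> [6, -7, -29, -18] -> [-7, -29, -18] -> [-18, -29, -7] -> [-36, -58, -14] -> 3
  [-22, 25, -3, 35, 18] -> [-22, -3] -> [-16, 3] -> [-16] -> [-16] -> [-32] -> 1
  [10, 2, -4, -15, 10, -34, -39] -> [-4, -15, -34, -39] -> [2, -9, -28, -33] -> [-9, -28, -33] -> [-33, -28, -9] -> [-66, -56, -18] -> 3
  [-21, 36, -20, 3, 35, -7, 14, 14, -11, 12] -> [-21, -20, -7, -11] -> [-15, -14, -1, -5] -> [-15, -14, -1, -5] -> [-5, -1, -14, -15] -> [-10, -2, -28, -30] -> 4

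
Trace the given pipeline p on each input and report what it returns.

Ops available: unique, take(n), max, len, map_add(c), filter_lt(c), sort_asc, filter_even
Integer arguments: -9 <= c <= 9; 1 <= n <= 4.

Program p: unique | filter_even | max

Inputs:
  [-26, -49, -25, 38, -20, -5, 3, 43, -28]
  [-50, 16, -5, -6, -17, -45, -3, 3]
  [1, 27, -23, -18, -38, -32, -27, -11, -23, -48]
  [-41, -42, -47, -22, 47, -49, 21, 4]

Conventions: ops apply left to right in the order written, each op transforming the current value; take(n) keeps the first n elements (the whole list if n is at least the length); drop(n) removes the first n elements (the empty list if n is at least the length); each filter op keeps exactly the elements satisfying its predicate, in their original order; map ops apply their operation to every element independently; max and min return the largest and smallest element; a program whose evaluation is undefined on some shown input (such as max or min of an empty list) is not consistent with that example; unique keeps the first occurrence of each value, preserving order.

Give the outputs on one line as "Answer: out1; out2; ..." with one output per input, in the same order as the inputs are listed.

Execution, op by op:
  [-26, -49, -25, 38, -20, -5, 3, 43, -28] -> [-26, -49, -25, 38, -20, -5, 3, 43, -28] -> [-26, 38, -20, -28] -> 38
  [-50, 16, -5, -6, -17, -45, -3, 3] -> [-50, 16, -5, -6, -17, -45, -3, 3] -> [-50, 16, -6] -> 16
  [1, 27, -23, -18, -38, -32, -27, -11, -23, -48] -> [1, 27, -23, -18, -38, -32, -27, -11, -48] -> [-18, -38, -32, -48] -> -18
  [-41, -42, -47, -22, 47, -49, 21, 4] -> [-41, -42, -47, -22, 47, -49, 21, 4] -> [-42, -22, 4] -> 4

38; 16; -18; 4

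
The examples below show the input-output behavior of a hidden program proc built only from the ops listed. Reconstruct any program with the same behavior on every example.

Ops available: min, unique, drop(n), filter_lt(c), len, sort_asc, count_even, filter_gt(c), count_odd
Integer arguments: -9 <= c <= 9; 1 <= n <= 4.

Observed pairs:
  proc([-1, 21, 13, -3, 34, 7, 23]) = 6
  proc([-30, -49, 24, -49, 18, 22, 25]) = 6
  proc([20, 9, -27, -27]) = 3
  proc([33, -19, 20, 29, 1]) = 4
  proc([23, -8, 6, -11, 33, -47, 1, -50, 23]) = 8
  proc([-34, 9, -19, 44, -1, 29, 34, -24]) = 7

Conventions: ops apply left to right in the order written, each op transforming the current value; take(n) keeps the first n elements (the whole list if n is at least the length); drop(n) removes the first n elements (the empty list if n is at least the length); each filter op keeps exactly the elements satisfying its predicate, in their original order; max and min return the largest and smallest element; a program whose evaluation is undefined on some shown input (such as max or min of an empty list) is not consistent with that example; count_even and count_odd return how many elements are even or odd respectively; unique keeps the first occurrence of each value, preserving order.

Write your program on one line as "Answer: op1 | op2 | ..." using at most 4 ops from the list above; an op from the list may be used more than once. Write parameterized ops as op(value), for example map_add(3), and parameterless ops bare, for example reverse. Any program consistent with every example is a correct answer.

sort_asc | drop(1) | len

Check, running the answer program on each example:
  [-1, 21, 13, -3, 34, 7, 23] -> [-3, -1, 7, 13, 21, 23, 34] -> [-1, 7, 13, 21, 23, 34] -> 6
  [-30, -49, 24, -49, 18, 22, 25] -> [-49, -49, -30, 18, 22, 24, 25] -> [-49, -30, 18, 22, 24, 25] -> 6
  [20, 9, -27, -27] -> [-27, -27, 9, 20] -> [-27, 9, 20] -> 3
  [33, -19, 20, 29, 1] -> [-19, 1, 20, 29, 33] -> [1, 20, 29, 33] -> 4
  [23, -8, 6, -11, 33, -47, 1, -50, 23] -> [-50, -47, -11, -8, 1, 6, 23, 23, 33] -> [-47, -11, -8, 1, 6, 23, 23, 33] -> 8
  [-34, 9, -19, 44, -1, 29, 34, -24] -> [-34, -24, -19, -1, 9, 29, 34, 44] -> [-24, -19, -1, 9, 29, 34, 44] -> 7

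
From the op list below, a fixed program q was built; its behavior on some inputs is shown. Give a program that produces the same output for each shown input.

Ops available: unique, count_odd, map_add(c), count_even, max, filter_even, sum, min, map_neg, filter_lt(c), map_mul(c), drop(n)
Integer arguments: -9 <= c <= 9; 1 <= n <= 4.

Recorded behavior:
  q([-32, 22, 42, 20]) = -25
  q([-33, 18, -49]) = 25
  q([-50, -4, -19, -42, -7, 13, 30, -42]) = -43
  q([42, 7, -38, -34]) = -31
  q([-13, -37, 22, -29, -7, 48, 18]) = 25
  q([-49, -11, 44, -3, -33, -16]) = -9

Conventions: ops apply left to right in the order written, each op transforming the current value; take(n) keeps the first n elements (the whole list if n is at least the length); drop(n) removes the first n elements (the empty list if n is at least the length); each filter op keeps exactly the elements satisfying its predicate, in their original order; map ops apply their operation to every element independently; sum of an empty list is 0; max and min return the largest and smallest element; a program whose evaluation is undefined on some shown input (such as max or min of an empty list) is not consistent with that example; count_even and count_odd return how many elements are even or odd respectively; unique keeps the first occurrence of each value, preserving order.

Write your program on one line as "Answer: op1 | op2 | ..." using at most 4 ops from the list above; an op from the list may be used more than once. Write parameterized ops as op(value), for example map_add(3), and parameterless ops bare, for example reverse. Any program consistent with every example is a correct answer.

filter_even | map_add(7) | min

Check, running the answer program on each example:
  [-32, 22, 42, 20] -> [-32, 22, 42, 20] -> [-25, 29, 49, 27] -> -25
  [-33, 18, -49] -> [18] -> [25] -> 25
  [-50, -4, -19, -42, -7, 13, 30, -42] -> [-50, -4, -42, 30, -42] -> [-43, 3, -35, 37, -35] -> -43
  [42, 7, -38, -34] -> [42, -38, -34] -> [49, -31, -27] -> -31
  [-13, -37, 22, -29, -7, 48, 18] -> [22, 48, 18] -> [29, 55, 25] -> 25
  [-49, -11, 44, -3, -33, -16] -> [44, -16] -> [51, -9] -> -9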